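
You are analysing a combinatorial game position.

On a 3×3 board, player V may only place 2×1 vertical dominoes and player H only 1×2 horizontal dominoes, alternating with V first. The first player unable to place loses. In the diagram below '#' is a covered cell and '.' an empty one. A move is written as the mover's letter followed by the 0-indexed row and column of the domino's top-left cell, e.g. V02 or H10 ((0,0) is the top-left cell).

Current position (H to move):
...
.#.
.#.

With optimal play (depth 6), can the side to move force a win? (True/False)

H winning at [.../.#./.#.]: False

p1 H@[.../.#./.#.]: H00[##./.#./.#.]-1* H01[.##/.#./.#.]-1
p2 V@[##./.#./.#.]: V02[###/.##/.#.]+1* V10[##./##./##.]+1 V12[##./.##/.##]+1
p3 H@[###/.##/.#.] terminal -1; root [.../.#./.#.] d6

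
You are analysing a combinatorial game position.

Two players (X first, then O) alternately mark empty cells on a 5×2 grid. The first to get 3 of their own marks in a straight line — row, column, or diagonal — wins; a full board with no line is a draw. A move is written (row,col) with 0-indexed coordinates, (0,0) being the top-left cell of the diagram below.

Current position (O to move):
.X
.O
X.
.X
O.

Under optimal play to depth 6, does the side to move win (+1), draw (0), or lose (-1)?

value(.X/.O/X./.X/O., O) = 0

ply 1, O at .X/.O/X./.X/O. | (0,0)=+0→OX/.O/X./.X/O.*; (1,0)=+0→.X/OO/X./.X/O.; (2,1)=-1→.X/.O/XO/.X/O.; (3,0)=+0→.X/.O/X./OX/O.; (4,1)=-1→.X/.O/X./.X/OO
ply 2, X at OX/.O/X./.X/O. | (1,0)=+0→OX/XO/X./.X/O.*; (2,1)=+0→OX/.O/XX/.X/O.; (3,0)=+0→OX/.O/X./XX/O.; (4,1)=+0→OX/.O/X./.X/OX
ply 3, O at OX/XO/X./.X/O. | (2,1)=-1→OX/XO/XO/.X/O.; (3,0)=+0→OX/XO/X./OX/O.*; (4,1)=-1→OX/XO/X./.X/OO
ply 4, X at OX/XO/X./OX/O. | (2,1)=+0→OX/XO/XX/OX/O.*; (4,1)=+0→OX/XO/X./OX/OX
ply 5, O at OX/XO/XX/OX/O. | (4,1)=+0→OX/XO/XX/OX/OO*
ply 6: OX/XO/XX/OX/OO is terminal +0 (X); from .X/.O/X./.X/O. depth 6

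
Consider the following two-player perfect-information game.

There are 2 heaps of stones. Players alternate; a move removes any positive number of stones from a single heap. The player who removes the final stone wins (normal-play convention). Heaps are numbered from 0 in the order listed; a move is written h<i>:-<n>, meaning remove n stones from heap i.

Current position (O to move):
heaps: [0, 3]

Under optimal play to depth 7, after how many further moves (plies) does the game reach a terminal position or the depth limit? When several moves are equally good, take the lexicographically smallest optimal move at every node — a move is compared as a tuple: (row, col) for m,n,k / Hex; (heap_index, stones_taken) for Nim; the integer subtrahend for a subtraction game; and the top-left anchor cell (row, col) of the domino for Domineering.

PV length from [(0,3)]: 1 ply

[(0,3)] O move#1: h1:-1:-1/(0,2), h1:-2:-1/(0,1), h1:-3:+1/(0,0)*
[(0,0)] end (terminal -1, X#2); searched (0,3) to 7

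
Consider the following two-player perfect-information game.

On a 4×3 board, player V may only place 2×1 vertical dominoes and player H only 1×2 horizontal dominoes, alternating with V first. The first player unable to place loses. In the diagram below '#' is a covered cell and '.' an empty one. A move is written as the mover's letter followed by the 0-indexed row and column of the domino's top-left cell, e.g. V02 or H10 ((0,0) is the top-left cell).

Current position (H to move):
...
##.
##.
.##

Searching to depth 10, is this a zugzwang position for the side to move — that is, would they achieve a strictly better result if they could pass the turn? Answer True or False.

ply 1, H at .../##./##./.## | H00=-1→##./##./##./.##*; H01=-1→.##/##./##./.##
ply 2, V at ##./##./##./.## | V02=+1→###/###/##./.##*; V12=+1→##./###/###/.##
ply 3: ###/###/##./.## is terminal -1 (H); from .../##./##./.## depth 10
suppose H passes — search the same position with V to move:
pass> ply 1, V at .../##./##./.## | V02=-1→..#/###/##./.##*; V12=-1→.../###/###/.##
pass> ply 2, H at ..#/###/##./.## | H00=+1→###/###/##./.##*
pass> ply 3: ###/###/##./.## is terminal -1 (V); from .../##./##./.## depth 10
for H: play -1, pass +1

zugzwang(.../##./##./.##, H) = True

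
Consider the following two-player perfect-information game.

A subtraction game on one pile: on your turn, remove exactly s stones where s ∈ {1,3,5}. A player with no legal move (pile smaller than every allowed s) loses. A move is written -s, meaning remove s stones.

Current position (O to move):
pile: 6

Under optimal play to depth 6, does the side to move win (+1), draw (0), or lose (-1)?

value(6, O) = -1

p1 O@[6]: -1[5]-1* -3[3]-1 -5[1]-1
p2 X@[5]: -1[4]+1* -3[2]+1 -5[0]+1
p3 O@[4]: -1[3]-1* -3[1]-1
p4 X@[3]: -1[2]+1* -3[0]+1
p5 O@[2]: -1[1]-1*
p6 X@[1]: -1[0]+1*
p7 O@[0] terminal -1; root [6] d6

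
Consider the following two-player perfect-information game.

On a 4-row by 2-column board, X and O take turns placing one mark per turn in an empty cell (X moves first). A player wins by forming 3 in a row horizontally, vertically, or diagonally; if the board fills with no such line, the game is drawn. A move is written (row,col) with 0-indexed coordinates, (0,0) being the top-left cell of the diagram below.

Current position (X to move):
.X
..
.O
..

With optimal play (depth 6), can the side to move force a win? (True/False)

X winning at [.X/../.O/..]: False

p1 X@[.X/../.O/..]: (0,0)[XX/../.O/..]+0* (1,0)[.X/X./.O/..]+0 (1,1)[.X/.X/.O/..]+0 (2,0)[.X/../XO/..]+0 (3,0)[.X/../.O/X.]+0 (3,1)[.X/../.O/.X]+0
p2 O@[XX/../.O/..]: (1,0)[XX/O./.O/..]+0* (1,1)[XX/.O/.O/..]+0 (2,0)[XX/../OO/..]+0 (3,0)[XX/../.O/O.]+0 (3,1)[XX/../.O/.O]+0
p3 X@[XX/O./.O/..]: (1,1)[XX/OX/.O/..]+0* (2,0)[XX/O./XO/..]+0 (3,0)[XX/O./.O/X.]+0 (3,1)[XX/O./.O/.X]+0
p4 O@[XX/OX/.O/..]: (2,0)[XX/OX/OO/..]+0* (3,0)[XX/OX/.O/O.]+0 (3,1)[XX/OX/.O/.O]+0
p5 X@[XX/OX/OO/..]: (3,0)[XX/OX/OO/X.]+0* (3,1)[XX/OX/OO/.X]-1
p6 O@[XX/OX/OO/X.]: (3,1)[XX/OX/OO/XO]+0*
p7 X@[XX/OX/OO/XO] terminal +0; root [.X/../.O/..] d6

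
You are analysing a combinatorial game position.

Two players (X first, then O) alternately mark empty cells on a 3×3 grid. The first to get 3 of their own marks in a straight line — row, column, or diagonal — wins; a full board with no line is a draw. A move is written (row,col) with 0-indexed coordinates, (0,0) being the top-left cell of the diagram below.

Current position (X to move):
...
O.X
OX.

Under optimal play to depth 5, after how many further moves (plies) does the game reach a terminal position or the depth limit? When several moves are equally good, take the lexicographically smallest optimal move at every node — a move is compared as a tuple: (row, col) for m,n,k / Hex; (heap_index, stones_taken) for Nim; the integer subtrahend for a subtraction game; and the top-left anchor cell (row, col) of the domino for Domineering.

[.../O.X/OX.] X move#1: (0,0):+1/X../O.X/OX.*, (0,1):-1/.X./O.X/OX., (0,2):-1/..X/O.X/OX., (1,1):-1/.../OXX/OX., (2,2):-1/.../O.X/OXX
[X../O.X/OX.] O move#2: (0,1):-1/XO./O.X/OX.*, (0,2):-1/X.O/O.X/OX., (1,1):-1/X../OOX/OX., (2,2):-1/X../O.X/OXO
[XO./O.X/OX.] X move#3: (0,2):+0/XOX/O.X/OX., (1,1):+0/XO./OXX/OX., (2,2):+1/XO./O.X/OXX*
[XO./O.X/OXX] O move#4: (0,2):-1/XOO/O.X/OXX*, (1,1):-1/XO./OOX/OXX
[XOO/O.X/OXX] X move#5: (1,1):+1/XOO/OXX/OXX*
[XOO/OXX/OXX] end (terminal -1, O#6); searched .../O.X/OX. to 5

PV length from [.../O.X/OX.]: 5 plies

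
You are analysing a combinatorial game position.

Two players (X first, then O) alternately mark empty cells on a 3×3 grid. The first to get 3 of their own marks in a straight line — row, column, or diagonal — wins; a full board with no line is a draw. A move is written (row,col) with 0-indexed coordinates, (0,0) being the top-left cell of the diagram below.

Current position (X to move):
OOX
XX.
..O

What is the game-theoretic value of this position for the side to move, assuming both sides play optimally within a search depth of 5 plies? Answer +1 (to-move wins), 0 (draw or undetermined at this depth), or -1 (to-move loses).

ply 1, X at OOX/XX./..O | (1,2)=+1→OOX/XXX/..O*; (2,0)=+1→OOX/XX./X.O; (2,1)=+1→OOX/XX./.XO
ply 2: OOX/XXX/..O is terminal -1 (O); from OOX/XX./..O depth 5

value(OOX/XX./..O, X) = +1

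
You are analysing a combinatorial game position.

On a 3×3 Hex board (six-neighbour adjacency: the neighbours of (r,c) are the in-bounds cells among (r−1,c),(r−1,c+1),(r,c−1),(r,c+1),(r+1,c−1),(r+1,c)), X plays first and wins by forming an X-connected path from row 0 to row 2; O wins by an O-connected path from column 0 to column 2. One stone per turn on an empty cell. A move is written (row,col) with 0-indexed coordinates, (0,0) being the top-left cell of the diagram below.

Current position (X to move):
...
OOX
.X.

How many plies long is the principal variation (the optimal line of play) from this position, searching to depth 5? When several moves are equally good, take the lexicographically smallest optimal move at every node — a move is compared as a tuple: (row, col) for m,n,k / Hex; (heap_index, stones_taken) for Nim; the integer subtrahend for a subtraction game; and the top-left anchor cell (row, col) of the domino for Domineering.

PV length from [.../OOX/.X.]: 1 ply

[.../OOX/.X.] X move#1: (0,0):-1/X../OOX/.X., (0,1):-1/.X./OOX/.X., (0,2):+1/..X/OOX/.X.*, (2,0):-1/.../OOX/XX., (2,2):-1/.../OOX/.XX
[..X/OOX/.X.] end (terminal -1, O#2); searched .../OOX/.X. to 5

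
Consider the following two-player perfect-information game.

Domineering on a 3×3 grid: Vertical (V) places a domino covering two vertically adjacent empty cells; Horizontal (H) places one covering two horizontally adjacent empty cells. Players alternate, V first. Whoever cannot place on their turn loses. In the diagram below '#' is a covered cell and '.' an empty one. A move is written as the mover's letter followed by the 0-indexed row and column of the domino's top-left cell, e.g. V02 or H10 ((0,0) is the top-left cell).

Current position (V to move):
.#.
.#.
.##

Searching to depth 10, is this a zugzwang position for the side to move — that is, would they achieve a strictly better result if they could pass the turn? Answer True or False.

ply 1, V at .#./.#./.## | V00=+1→##./##./.##*; V02=+1→.##/.##/.##; V10=+1→.#./##./###
ply 2: ##./##./.## is terminal -1 (H); from .#./.#./.## depth 10
suppose V passes — search the same position with H to move:
pass> ply 1: .#./.#./.## is terminal -1 (H); from .#./.#./.## depth 10
for V: play +1, pass +1

zugzwang(.#./.#./.##, V) = False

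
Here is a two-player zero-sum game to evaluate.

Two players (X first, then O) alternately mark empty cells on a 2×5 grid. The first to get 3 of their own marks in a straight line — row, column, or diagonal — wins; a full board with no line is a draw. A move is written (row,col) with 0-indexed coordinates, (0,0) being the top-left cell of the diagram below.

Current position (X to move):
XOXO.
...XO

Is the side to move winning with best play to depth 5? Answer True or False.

X winning at [XOXO./...XO]: False

ply 1, X at XOXO./...XO | (0,4)=+0→XOXOX/...XO*; (1,0)=+0→XOXO./X..XO; (1,1)=+0→XOXO./.X.XO; (1,2)=+0→XOXO./..XXO
ply 2, O at XOXOX/...XO | (1,0)=+0→XOXOX/O..XO*; (1,1)=+0→XOXOX/.O.XO; (1,2)=+0→XOXOX/..OXO
ply 3, X at XOXOX/O..XO | (1,1)=+0→XOXOX/OX.XO*; (1,2)=+0→XOXOX/O.XXO
ply 4, O at XOXOX/OX.XO | (1,2)=+0→XOXOX/OXOXO*
ply 5: XOXOX/OXOXO is terminal +0 (X); from XOXO./...XO depth 5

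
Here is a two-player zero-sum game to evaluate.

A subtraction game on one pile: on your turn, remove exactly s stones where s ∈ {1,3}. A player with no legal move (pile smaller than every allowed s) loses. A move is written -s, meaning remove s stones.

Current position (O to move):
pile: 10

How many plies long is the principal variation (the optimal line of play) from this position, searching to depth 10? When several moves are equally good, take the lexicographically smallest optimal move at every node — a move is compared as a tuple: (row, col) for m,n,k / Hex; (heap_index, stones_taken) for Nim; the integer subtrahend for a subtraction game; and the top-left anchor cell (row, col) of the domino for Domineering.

PV length from [10]: 10 plies

[10] O move#1: -1:-1/9*, -3:-1/7
[9] X move#2: -1:+1/8*, -3:+1/6
[8] O move#3: -1:-1/7*, -3:-1/5
[7] X move#4: -1:+1/6*, -3:+1/4
[6] O move#5: -1:-1/5*, -3:-1/3
[5] X move#6: -1:+1/4*, -3:+1/2
[4] O move#7: -1:-1/3*, -3:-1/1
[3] X move#8: -1:+1/2*, -3:+1/0
[2] O move#9: -1:-1/1*
[1] X move#10: -1:+1/0*
[0] end (terminal -1, O#11); searched 10 to 10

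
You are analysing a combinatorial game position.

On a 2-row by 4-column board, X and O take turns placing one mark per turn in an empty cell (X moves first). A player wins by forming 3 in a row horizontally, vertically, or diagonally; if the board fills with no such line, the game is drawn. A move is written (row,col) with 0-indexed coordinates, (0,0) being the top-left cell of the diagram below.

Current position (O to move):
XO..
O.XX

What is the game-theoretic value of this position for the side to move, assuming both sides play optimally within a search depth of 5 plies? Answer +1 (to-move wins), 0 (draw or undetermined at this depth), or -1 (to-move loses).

value(XO../O.XX, O) = 0

p1 O@[XO../O.XX]: (0,2)[XOO./O.XX]-1 (0,3)[XO.O/O.XX]-1 (1,1)[XO../OOXX]+0*
p2 X@[XO../OOXX]: (0,2)[XOX./OOXX]+0* (0,3)[XO.X/OOXX]+0
p3 O@[XOX./OOXX]: (0,3)[XOXO/OOXX]+0*
p4 X@[XOXO/OOXX] terminal +0; root [XO../O.XX] d5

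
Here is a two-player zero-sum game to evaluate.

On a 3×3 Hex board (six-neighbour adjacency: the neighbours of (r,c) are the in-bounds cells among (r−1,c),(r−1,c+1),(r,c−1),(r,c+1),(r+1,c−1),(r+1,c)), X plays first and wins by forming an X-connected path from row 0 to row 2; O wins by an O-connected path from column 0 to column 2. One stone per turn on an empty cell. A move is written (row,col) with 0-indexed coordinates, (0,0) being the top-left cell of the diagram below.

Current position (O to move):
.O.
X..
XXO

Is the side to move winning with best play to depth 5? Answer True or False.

ply 1, O at .O./X../XXO | (0,0)=-1→OO./X../XXO*; (0,2)=-1→.OO/X../XXO; (1,1)=-1→.O./XO./XXO; (1,2)=-1→.O./X.O/XXO
ply 2, X at OO./X../XXO | (0,2)=+1→OOX/X../XXO*; (1,1)=-1→OO./XX./XXO; (1,2)=-1→OO./X.X/XXO
ply 3, O at OOX/X../XXO | (1,1)=-1→OOX/XO./XXO*; (1,2)=-1→OOX/X.O/XXO
ply 4, X at OOX/XO./XXO | (1,2)=+1→OOX/XOX/XXO*
ply 5: OOX/XOX/XXO is terminal -1 (O); from .O./X../XXO depth 5

O winning at [.O./X../XXO]: False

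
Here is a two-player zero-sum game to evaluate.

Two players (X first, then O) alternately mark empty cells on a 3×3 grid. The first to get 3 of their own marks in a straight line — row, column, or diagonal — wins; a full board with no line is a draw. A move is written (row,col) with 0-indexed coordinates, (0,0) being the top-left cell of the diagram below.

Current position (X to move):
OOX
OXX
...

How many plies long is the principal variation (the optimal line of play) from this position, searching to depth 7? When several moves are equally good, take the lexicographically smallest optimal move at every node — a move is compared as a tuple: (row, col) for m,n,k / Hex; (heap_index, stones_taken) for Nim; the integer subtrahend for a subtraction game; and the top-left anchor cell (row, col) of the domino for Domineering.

PV length from [OOX/OXX/...]: 1 ply

[OOX/OXX/...] X move#1: (2,0):+1/OOX/OXX/X..*, (2,1):-1/OOX/OXX/.X., (2,2):+1/OOX/OXX/..X
[OOX/OXX/X..] end (terminal -1, O#2); searched OOX/OXX/... to 7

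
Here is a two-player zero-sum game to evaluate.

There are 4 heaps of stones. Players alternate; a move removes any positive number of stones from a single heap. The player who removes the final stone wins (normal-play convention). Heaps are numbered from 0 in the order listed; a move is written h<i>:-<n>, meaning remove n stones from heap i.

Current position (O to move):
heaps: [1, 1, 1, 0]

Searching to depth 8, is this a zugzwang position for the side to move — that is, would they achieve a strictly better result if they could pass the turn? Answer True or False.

p1 O@[(1,1,1,0)]: h0:-1[(0,1,1,0)]+1* h1:-1[(1,0,1,0)]+1 h2:-1[(1,1,0,0)]+1
p2 X@[(0,1,1,0)]: h1:-1[(0,0,1,0)]-1* h2:-1[(0,1,0,0)]-1
p3 O@[(0,0,1,0)]: h2:-1[(0,0,0,0)]+1*
p4 X@[(0,0,0,0)] terminal -1; root [(1,1,1,0)] d8
if O skipped the turn, X would face:
~ p1 X@[(1,1,1,0)]: h0:-1[(0,1,1,0)]+1* h1:-1[(1,0,1,0)]+1 h2:-1[(1,1,0,0)]+1
~ p2 O@[(0,1,1,0)]: h1:-1[(0,0,1,0)]-1* h2:-1[(0,1,0,0)]-1
~ p3 X@[(0,0,1,0)]: h2:-1[(0,0,0,0)]+1*
~ p4 O@[(0,0,0,0)] terminal -1; root [(1,1,1,0)] d8
compare (O): move=+1 vs pass=-1

zugzwang((1,1,1,0), O) = False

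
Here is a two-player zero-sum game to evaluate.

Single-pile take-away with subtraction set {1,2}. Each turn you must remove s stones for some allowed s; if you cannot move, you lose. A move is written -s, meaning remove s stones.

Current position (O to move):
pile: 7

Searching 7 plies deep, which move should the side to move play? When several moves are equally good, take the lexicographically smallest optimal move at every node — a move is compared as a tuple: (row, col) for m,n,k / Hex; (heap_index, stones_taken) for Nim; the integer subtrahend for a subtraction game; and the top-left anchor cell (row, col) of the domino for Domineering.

O's best at [7]: -1

p1 O@[7]: -1[6]+1* -2[5]-1
p2 X@[6]: -1[5]-1* -2[4]-1
p3 O@[5]: -1[4]-1 -2[3]+1*
p4 X@[3]: -1[2]-1* -2[1]-1
p5 O@[2]: -1[1]-1 -2[0]+1*
p6 X@[0] terminal -1; root [7] d7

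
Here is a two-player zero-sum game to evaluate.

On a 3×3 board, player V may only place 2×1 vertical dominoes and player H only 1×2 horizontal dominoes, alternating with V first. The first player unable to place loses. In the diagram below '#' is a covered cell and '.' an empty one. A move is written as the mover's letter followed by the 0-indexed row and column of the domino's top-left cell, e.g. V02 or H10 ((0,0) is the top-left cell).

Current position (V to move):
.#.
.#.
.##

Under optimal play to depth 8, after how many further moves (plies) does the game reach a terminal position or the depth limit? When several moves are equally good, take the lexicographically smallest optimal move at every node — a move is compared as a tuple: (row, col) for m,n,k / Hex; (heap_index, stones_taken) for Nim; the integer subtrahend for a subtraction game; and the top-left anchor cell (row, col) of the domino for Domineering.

PV length from [.#./.#./.##]: 1 ply

p1 V@[.#./.#./.##]: V00[##./##./.##]+1* V02[.##/.##/.##]+1 V10[.#./##./###]+1
p2 H@[##./##./.##] terminal -1; root [.#./.#./.##] d8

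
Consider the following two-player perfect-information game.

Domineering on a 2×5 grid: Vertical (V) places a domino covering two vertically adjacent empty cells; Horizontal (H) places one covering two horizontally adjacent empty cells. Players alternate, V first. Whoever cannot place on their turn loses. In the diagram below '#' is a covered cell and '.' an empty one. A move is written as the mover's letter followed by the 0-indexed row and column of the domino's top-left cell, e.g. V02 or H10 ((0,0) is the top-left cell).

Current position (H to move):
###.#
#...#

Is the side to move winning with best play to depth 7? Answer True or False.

p1 H@[###.#/#...#]: H11[###.#/###.#]-1 H12[###.#/#.###]+1*
p2 V@[###.#/#.###] terminal -1; root [###.#/#...#] d7

H winning at [###.#/#...#]: True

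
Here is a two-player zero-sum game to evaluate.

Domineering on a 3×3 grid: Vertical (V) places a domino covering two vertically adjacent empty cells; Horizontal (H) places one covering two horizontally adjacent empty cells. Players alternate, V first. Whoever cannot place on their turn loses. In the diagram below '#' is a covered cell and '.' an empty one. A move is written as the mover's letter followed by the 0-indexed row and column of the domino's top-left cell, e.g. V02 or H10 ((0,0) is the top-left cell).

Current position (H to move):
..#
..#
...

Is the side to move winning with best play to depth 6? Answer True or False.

ply 1, H at ..#/..#/... | H00=-1→###/..#/...; H10=+1→..#/###/...*; H20=-1→..#/..#/##.; H21=-1→..#/..#/.##
ply 2: ..#/###/... is terminal -1 (V); from ..#/..#/... depth 6

H winning at [..#/..#/...]: True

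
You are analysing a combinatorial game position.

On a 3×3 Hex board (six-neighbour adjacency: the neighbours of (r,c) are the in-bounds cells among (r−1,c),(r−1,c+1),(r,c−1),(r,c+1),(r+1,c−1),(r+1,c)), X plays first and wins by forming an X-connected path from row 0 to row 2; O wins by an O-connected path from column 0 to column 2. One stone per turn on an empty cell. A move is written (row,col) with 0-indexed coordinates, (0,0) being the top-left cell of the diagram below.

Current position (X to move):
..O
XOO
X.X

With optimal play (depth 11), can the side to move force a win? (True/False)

ply 1, X at ..O/XOO/X.X | (0,0)=+1→X.O/XOO/X.X*; (0,1)=+1→.XO/XOO/X.X; (2,1)=+1→..O/XOO/XXX
ply 2: X.O/XOO/X.X is terminal -1 (O); from ..O/XOO/X.X depth 11

X winning at [..O/XOO/X.X]: True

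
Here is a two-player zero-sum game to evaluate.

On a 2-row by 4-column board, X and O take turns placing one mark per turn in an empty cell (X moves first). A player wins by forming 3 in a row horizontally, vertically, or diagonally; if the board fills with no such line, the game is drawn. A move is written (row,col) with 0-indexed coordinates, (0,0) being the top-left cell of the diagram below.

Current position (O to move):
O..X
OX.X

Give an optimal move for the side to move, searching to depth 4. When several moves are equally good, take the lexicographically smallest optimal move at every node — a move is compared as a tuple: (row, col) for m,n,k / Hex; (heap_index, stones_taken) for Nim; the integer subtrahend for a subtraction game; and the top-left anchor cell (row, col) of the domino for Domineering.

O's best at [O..X/OX.X]: (1,2)

ply 1, O at O..X/OX.X | (0,1)=-1→OO.X/OX.X; (0,2)=-1→O.OX/OX.X; (1,2)=+0→O..X/OXOX*
ply 2, X at O..X/OXOX | (0,1)=+0→OX.X/OXOX*; (0,2)=+0→O.XX/OXOX
ply 3, O at OX.X/OXOX | (0,2)=+0→OXOX/OXOX*
ply 4: OXOX/OXOX is terminal +0 (X); from O..X/OX.X depth 4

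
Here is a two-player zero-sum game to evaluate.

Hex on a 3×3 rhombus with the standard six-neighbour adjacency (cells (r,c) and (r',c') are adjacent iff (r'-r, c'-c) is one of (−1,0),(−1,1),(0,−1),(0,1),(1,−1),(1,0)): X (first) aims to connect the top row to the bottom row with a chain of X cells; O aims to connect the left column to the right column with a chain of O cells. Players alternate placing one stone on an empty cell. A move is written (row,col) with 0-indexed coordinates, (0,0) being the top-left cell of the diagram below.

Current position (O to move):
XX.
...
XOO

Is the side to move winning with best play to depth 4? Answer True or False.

O winning at [XX./.../XOO]: False

p1 O@[XX./.../XOO]: (0,2)[XXO/.../XOO]-1* (1,0)[XX./O../XOO]-1 (1,1)[XX./.O./XOO]-1 (1,2)[XX./..O/XOO]-1
p2 X@[XXO/.../XOO]: (1,0)[XXO/X../XOO]+1* (1,1)[XXO/.X./XOO]+1 (1,2)[XXO/..X/XOO]+1
p3 O@[XXO/X../XOO] terminal -1; root [XX./.../XOO] d4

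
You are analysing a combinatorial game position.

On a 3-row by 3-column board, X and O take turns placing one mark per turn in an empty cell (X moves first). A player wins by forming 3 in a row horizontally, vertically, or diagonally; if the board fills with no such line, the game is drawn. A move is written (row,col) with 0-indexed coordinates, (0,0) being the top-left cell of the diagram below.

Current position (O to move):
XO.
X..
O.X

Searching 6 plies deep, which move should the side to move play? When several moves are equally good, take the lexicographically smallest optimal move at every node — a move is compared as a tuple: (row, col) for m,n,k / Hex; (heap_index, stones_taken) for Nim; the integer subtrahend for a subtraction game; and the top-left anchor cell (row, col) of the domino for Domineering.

O's best at [XO./X../O.X]: (1,1)

[XO./X../O.X] O move#1: (0,2):-1/XOO/X../O.X, (1,1):+1/XO./XO./O.X*, (1,2):-1/XO./X.O/O.X, (2,1):-1/XO./X../OOX
[XO./XO./O.X] X move#2: (0,2):-1/XOX/XO./O.X*, (1,2):-1/XO./XOX/O.X, (2,1):-1/XO./XO./OXX
[XOX/XO./O.X] O move#3: (1,2):+0/XOX/XOO/O.X, (2,1):+1/XOX/XO./OOX*
[XOX/XO./OOX] end (terminal -1, X#4); searched XO./X../O.X to 6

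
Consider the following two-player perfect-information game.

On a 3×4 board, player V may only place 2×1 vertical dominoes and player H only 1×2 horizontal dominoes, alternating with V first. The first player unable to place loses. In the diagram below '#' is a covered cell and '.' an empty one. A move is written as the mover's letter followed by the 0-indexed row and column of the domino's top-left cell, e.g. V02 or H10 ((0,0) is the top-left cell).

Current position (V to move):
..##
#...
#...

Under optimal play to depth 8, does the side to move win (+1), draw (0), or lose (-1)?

value(..##/#.../#..., V) = +1

[..##/#.../#...] V move#1: V01:-1/.###/##../#..., V11:-1/..##/##../##.., V12:+1/..##/#.#./#.#.*, V13:-1/..##/#..#/#..#
[..##/#.#./#.#.] H move#2: H00:-1/####/#.#./#.#.*
[####/#.#./#.#.] V move#3: V11:+1/####/###./###.*, V13:+1/####/#.##/#.##
[####/###./###.] end (terminal -1, H#4); searched ..##/#.../#... to 8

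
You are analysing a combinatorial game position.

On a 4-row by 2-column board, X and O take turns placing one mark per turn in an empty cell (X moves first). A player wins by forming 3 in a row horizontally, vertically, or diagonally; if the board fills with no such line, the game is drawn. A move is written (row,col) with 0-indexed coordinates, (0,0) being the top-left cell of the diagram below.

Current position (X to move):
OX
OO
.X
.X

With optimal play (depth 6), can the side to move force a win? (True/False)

p1 X@[OX/OO/.X/.X]: (2,0)[OX/OO/XX/.X]+0* (3,0)[OX/OO/.X/XX]-1
p2 O@[OX/OO/XX/.X]: (3,0)[OX/OO/XX/OX]+0*
p3 X@[OX/OO/XX/OX] terminal +0; root [OX/OO/.X/.X] d6

X winning at [OX/OO/.X/.X]: False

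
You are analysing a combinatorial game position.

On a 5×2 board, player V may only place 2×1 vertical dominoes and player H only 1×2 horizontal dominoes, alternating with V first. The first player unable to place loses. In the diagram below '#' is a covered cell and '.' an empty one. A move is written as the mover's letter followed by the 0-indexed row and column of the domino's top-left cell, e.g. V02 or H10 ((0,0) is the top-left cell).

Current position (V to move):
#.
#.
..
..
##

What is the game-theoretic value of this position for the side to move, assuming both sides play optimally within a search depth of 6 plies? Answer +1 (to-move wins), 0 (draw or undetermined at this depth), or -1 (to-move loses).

value(#./#./../../##, V) = +1

[#./#./../../##] V move#1: V01:-1/##/##/../../##, V11:-1/#./##/.#/../##, V20:+1/#./#./#./#./##*, V21:+1/#./#./.#/.#/##
[#./#./#./#./##] end (terminal -1, H#2); searched #./#./../../## to 6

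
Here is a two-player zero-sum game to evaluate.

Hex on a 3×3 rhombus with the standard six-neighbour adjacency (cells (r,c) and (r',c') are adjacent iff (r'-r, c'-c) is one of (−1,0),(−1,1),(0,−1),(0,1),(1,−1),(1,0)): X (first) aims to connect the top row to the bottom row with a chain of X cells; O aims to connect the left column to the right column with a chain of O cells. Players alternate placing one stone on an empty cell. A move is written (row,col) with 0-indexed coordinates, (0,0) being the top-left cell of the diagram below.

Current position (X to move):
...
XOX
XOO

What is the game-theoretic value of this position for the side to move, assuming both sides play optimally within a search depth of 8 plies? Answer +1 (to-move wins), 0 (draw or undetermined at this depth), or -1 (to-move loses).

value(.../XOX/XOO, X) = +1

[.../XOX/XOO] X move#1: (0,0):+1/X../XOX/XOO*, (0,1):+1/.X./XOX/XOO, (0,2):+1/..X/XOX/XOO
[X../XOX/XOO] end (terminal -1, O#2); searched .../XOX/XOO to 8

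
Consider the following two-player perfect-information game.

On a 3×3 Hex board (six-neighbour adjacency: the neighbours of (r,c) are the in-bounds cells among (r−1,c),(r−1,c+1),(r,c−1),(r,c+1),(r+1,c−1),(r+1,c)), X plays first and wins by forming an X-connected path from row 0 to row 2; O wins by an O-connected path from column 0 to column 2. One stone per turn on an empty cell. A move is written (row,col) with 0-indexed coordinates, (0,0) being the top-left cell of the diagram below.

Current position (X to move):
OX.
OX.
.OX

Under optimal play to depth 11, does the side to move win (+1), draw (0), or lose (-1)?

value(OX./OX./.OX, X) = +1

ply 1, X at OX./OX./.OX | (0,2)=+1→OXX/OX./.OX*; (1,2)=+1→OX./OXX/.OX; (2,0)=+1→OX./OX./XOX
ply 2, O at OXX/OX./.OX | (1,2)=-1→OXX/OXO/.OX*; (2,0)=-1→OXX/OX./OOX
ply 3, X at OXX/OXO/.OX | (2,0)=+1→OXX/OXO/XOX*
ply 4: OXX/OXO/XOX is terminal -1 (O); from OX./OX./.OX depth 11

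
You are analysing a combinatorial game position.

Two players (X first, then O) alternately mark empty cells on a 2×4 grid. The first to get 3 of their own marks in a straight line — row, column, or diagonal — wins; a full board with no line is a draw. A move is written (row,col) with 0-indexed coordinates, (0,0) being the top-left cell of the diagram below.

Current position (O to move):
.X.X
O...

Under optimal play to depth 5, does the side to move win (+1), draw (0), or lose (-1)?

value(.X.X/O..., O) = 0

ply 1, O at .X.X/O... | (0,0)=-1→OX.X/O...; (0,2)=+0→.XOX/O...*; (1,1)=-1→.X.X/OO..; (1,2)=-1→.X.X/O.O.; (1,3)=-1→.X.X/O..O
ply 2, X at .XOX/O... | (0,0)=+0→XXOX/O...*; (1,1)=+0→.XOX/OX..; (1,2)=+0→.XOX/O.X.; (1,3)=+0→.XOX/O..X
ply 3, O at XXOX/O... | (1,1)=+0→XXOX/OO..*; (1,2)=+0→XXOX/O.O.; (1,3)=+0→XXOX/O..O
ply 4, X at XXOX/OO.. | (1,2)=+0→XXOX/OOX.*; (1,3)=-1→XXOX/OO.X
ply 5, O at XXOX/OOX. | (1,3)=+0→XXOX/OOXO*
ply 6: XXOX/OOXO is terminal +0 (X); from .X.X/O... depth 5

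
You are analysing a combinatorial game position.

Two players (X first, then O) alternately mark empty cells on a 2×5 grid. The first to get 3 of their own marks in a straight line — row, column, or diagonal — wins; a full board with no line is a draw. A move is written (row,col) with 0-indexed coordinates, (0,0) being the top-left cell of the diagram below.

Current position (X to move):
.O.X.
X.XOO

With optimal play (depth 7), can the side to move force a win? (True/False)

X winning at [.O.X./X.XOO]: True

ply 1, X at .O.X./X.XOO | (0,0)=+0→XO.X./X.XOO; (0,2)=+1→.OXX./X.XOO*; (0,4)=+1→.O.XX/X.XOO; (1,1)=+1→.O.X./XXXOO
ply 2, O at .OXX./X.XOO | (0,0)=-1→OOXX./X.XOO*; (0,4)=-1→.OXXO/X.XOO; (1,1)=-1→.OXX./XOXOO
ply 3, X at OOXX./X.XOO | (0,4)=+1→OOXXX/X.XOO*; (1,1)=+1→OOXX./XXXOO
ply 4: OOXXX/X.XOO is terminal -1 (O); from .O.X./X.XOO depth 7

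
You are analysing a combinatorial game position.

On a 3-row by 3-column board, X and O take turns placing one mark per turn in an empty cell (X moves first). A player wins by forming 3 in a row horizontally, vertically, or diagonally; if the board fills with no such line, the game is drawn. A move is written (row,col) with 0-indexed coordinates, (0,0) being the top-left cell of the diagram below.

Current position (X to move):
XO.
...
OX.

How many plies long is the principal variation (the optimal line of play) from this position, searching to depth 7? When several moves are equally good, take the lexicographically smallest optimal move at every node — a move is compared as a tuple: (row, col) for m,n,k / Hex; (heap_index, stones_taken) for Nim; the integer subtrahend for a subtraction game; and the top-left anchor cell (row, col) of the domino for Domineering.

p1 X@[XO./.../OX.]: (0,2)[XOX/.../OX.]+0* (1,0)[XO./X../OX.]+0 (1,1)[XO./.X./OX.]+0 (1,2)[XO./..X/OX.]+0 (2,2)[XO./.../OXX]+0
p2 O@[XOX/.../OX.]: (1,0)[XOX/O../OX.]-1 (1,1)[XOX/.O./OX.]+0* (1,2)[XOX/..O/OX.]+0 (2,2)[XOX/.../OXO]+0
p3 X@[XOX/.O./OX.]: (1,0)[XOX/XO./OX.]+0* (1,2)[XOX/.OX/OX.]+0 (2,2)[XOX/.O./OXX]+0
p4 O@[XOX/XO./OX.]: (1,2)[XOX/XOO/OX.]+0* (2,2)[XOX/XO./OXO]+0
p5 X@[XOX/XOO/OX.]: (2,2)[XOX/XOO/OXX]+0*
p6 O@[XOX/XOO/OXX] terminal +0; root [XO./.../OX.] d7

PV length from [XO./.../OX.]: 5 plies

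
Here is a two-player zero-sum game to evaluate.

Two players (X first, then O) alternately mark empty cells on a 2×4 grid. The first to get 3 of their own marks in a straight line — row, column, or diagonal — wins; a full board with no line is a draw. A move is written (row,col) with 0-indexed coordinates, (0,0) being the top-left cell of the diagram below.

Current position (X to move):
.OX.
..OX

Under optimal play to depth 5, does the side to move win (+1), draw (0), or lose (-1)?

p1 X@[.OX./..OX]: (0,0)[XOX./..OX]+0* (0,3)[.OXX/..OX]+0 (1,0)[.OX./X.OX]+0 (1,1)[.OX./.XOX]+0
p2 O@[XOX./..OX]: (0,3)[XOXO/..OX]+0* (1,0)[XOX./O.OX]+0 (1,1)[XOX./.OOX]+0
p3 X@[XOXO/..OX]: (1,0)[XOXO/X.OX]+0* (1,1)[XOXO/.XOX]+0
p4 O@[XOXO/X.OX]: (1,1)[XOXO/XOOX]+0*
p5 X@[XOXO/XOOX] terminal +0; root [.OX./..OX] d5

value(.OX./..OX, X) = 0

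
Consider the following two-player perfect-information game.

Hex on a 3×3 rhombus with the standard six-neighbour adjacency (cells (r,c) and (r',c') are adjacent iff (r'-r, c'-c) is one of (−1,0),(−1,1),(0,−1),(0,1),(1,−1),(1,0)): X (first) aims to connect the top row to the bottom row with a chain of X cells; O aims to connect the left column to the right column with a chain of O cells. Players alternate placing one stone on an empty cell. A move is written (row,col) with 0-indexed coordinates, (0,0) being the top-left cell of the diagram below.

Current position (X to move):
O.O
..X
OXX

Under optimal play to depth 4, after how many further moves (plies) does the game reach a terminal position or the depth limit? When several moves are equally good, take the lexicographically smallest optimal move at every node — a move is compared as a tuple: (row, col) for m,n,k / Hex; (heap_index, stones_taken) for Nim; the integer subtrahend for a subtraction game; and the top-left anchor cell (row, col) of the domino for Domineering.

p1 X@[O.O/..X/OXX]: (0,1)[OXO/..X/OXX]-1* (1,0)[O.O/X.X/OXX]-1 (1,1)[O.O/.XX/OXX]-1
p2 O@[OXO/..X/OXX]: (1,0)[OXO/O.X/OXX]-1 (1,1)[OXO/.OX/OXX]+1*
p3 X@[OXO/.OX/OXX] terminal -1; root [O.O/..X/OXX] d4

PV length from [O.O/..X/OXX]: 2 plies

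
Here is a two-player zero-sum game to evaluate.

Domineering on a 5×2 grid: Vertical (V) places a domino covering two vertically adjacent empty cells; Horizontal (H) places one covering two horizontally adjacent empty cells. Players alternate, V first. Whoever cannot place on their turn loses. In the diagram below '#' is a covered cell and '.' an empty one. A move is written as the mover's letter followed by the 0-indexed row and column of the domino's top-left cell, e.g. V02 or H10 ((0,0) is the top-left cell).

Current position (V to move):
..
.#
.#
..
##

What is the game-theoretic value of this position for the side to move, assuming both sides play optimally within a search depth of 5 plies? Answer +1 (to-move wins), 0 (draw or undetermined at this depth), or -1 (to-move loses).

value(../.#/.#/../##, V) = -1

p1 V@[../.#/.#/../##]: V00[#./##/.#/../##]-1* V10[../##/##/../##]-1 V20[../.#/##/#./##]-1
p2 H@[#./##/.#/../##]: H30[#./##/.#/##/##]+1*
p3 V@[#./##/.#/##/##] terminal -1; root [../.#/.#/../##] d5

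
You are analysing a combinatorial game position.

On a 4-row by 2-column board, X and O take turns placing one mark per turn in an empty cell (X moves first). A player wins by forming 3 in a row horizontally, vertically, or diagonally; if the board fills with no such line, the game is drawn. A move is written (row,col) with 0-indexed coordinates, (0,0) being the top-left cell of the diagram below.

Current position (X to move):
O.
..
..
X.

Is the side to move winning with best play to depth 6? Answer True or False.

X winning at [O./../../X.]: False

p1 X@[O./../../X.]: (0,1)[OX/../../X.]+0* (1,0)[O./X./../X.]+0 (1,1)[O./.X/../X.]+0 (2,0)[O./../X./X.]+0 (2,1)[O./../.X/X.]+0 (3,1)[O./../../XX]+0
p2 O@[OX/../../X.]: (1,0)[OX/O./../X.]+0* (1,1)[OX/.O/../X.]+0 (2,0)[OX/../O./X.]+0 (2,1)[OX/../.O/X.]+0 (3,1)[OX/../../XO]+0
p3 X@[OX/O./../X.]: (1,1)[OX/OX/../X.]-1 (2,0)[OX/O./X./X.]+0* (2,1)[OX/O./.X/X.]-1 (3,1)[OX/O./../XX]-1
p4 O@[OX/O./X./X.]: (1,1)[OX/OO/X./X.]+0* (2,1)[OX/O./XO/X.]+0 (3,1)[OX/O./X./XO]+0
p5 X@[OX/OO/X./X.]: (2,1)[OX/OO/XX/X.]+0* (3,1)[OX/OO/X./XX]+0
p6 O@[OX/OO/XX/X.]: (3,1)[OX/OO/XX/XO]+0*
p7 X@[OX/OO/XX/XO] terminal +0; root [O./../../X.] d6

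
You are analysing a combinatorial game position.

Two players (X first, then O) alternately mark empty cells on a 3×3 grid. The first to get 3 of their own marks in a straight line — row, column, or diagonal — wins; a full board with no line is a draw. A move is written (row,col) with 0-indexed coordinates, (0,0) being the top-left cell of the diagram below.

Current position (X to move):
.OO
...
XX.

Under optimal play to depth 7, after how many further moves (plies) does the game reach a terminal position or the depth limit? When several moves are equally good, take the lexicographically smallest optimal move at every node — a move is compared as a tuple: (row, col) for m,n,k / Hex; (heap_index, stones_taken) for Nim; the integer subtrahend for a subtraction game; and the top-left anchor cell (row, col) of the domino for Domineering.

p1 X@[.OO/.../XX.]: (0,0)[XOO/.../XX.]+1* (1,0)[.OO/X../XX.]-1 (1,1)[.OO/.X./XX.]-1 (1,2)[.OO/..X/XX.]-1 (2,2)[.OO/.../XXX]+1
p2 O@[XOO/.../XX.]: (1,0)[XOO/O../XX.]-1* (1,1)[XOO/.O./XX.]-1 (1,2)[XOO/..O/XX.]-1 (2,2)[XOO/.../XXO]-1
p3 X@[XOO/O../XX.]: (1,1)[XOO/OX./XX.]+0 (1,2)[XOO/O.X/XX.]+0 (2,2)[XOO/O../XXX]+1*
p4 O@[XOO/O../XXX] terminal -1; root [.OO/.../XX.] d7

PV length from [.OO/.../XX.]: 3 plies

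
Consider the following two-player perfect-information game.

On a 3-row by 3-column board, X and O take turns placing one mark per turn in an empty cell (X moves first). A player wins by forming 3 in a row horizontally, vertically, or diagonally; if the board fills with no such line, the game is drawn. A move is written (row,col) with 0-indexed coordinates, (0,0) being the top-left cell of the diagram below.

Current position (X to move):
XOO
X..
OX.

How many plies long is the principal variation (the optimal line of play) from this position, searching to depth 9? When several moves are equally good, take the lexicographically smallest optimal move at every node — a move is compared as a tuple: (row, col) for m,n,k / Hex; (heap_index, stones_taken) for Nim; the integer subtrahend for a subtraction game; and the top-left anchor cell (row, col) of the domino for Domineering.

[XOO/X../OX.] X move#1: (1,1):+1/XOO/XX./OX.*, (1,2):-1/XOO/X.X/OX., (2,2):-1/XOO/X../OXX
[XOO/XX./OX.] O move#2: (1,2):-1/XOO/XXO/OX.*, (2,2):-1/XOO/XX./OXO
[XOO/XXO/OX.] X move#3: (2,2):+1/XOO/XXO/OXX*
[XOO/XXO/OXX] end (terminal -1, O#4); searched XOO/X../OX. to 9

PV length from [XOO/X../OX.]: 3 plies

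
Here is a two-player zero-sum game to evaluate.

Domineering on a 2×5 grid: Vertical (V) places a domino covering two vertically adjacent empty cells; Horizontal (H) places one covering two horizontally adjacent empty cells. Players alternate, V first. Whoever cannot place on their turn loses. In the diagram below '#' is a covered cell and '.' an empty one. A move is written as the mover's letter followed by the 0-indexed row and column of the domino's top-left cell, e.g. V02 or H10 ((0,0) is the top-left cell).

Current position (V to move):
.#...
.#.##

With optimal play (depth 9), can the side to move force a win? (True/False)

V winning at [.#.../.#.##]: True

ply 1, V at .#.../.#.## | V00=-1→##.../##.##; V02=+1→.##../.####*
ply 2, H at .##../.#### | H03=-1→.####/.####*
ply 3, V at .####/.#### | V00=+1→#####/#####*
ply 4: #####/##### is terminal -1 (H); from .#.../.#.## depth 9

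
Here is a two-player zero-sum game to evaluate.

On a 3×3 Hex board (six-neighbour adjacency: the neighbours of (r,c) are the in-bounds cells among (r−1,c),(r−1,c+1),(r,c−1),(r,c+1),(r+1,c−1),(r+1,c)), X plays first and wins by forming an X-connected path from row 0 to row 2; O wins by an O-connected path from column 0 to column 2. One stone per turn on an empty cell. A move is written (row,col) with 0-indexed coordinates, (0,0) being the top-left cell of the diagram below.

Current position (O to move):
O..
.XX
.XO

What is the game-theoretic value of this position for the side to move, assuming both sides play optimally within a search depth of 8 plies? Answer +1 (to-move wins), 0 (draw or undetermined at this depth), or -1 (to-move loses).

p1 O@[O../.XX/.XO]: (0,1)[OO./.XX/.XO]-1* (0,2)[O.O/.XX/.XO]-1 (1,0)[O../OXX/.XO]-1 (2,0)[O../.XX/OXO]-1
p2 X@[OO./.XX/.XO]: (0,2)[OOX/.XX/.XO]+1* (1,0)[OO./XXX/.XO]-1 (2,0)[OO./.XX/XXO]-1
p3 O@[OOX/.XX/.XO] terminal -1; root [O../.XX/.XO] d8

value(O../.XX/.XO, O) = -1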